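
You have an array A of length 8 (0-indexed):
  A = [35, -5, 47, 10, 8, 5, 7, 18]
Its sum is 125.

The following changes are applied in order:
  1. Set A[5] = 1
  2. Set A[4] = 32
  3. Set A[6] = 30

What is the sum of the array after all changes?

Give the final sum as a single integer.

Initial sum: 125
Change 1: A[5] 5 -> 1, delta = -4, sum = 121
Change 2: A[4] 8 -> 32, delta = 24, sum = 145
Change 3: A[6] 7 -> 30, delta = 23, sum = 168

Answer: 168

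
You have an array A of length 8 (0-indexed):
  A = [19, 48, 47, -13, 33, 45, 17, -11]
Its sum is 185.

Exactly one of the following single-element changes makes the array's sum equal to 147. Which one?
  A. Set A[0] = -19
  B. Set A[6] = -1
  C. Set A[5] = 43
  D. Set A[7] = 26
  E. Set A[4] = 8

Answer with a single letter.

Answer: A

Derivation:
Option A: A[0] 19->-19, delta=-38, new_sum=185+(-38)=147 <-- matches target
Option B: A[6] 17->-1, delta=-18, new_sum=185+(-18)=167
Option C: A[5] 45->43, delta=-2, new_sum=185+(-2)=183
Option D: A[7] -11->26, delta=37, new_sum=185+(37)=222
Option E: A[4] 33->8, delta=-25, new_sum=185+(-25)=160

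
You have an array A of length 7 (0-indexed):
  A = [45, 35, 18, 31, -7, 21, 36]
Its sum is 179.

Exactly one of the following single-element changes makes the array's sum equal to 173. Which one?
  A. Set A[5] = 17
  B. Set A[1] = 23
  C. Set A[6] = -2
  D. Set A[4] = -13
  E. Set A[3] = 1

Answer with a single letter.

Option A: A[5] 21->17, delta=-4, new_sum=179+(-4)=175
Option B: A[1] 35->23, delta=-12, new_sum=179+(-12)=167
Option C: A[6] 36->-2, delta=-38, new_sum=179+(-38)=141
Option D: A[4] -7->-13, delta=-6, new_sum=179+(-6)=173 <-- matches target
Option E: A[3] 31->1, delta=-30, new_sum=179+(-30)=149

Answer: D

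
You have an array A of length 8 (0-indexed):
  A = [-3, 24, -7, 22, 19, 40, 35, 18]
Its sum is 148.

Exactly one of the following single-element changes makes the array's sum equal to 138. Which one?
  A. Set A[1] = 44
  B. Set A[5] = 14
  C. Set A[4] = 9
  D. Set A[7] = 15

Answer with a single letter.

Answer: C

Derivation:
Option A: A[1] 24->44, delta=20, new_sum=148+(20)=168
Option B: A[5] 40->14, delta=-26, new_sum=148+(-26)=122
Option C: A[4] 19->9, delta=-10, new_sum=148+(-10)=138 <-- matches target
Option D: A[7] 18->15, delta=-3, new_sum=148+(-3)=145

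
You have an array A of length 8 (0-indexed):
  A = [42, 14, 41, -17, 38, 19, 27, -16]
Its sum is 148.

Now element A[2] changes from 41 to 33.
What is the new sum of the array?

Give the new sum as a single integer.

Answer: 140

Derivation:
Old value at index 2: 41
New value at index 2: 33
Delta = 33 - 41 = -8
New sum = old_sum + delta = 148 + (-8) = 140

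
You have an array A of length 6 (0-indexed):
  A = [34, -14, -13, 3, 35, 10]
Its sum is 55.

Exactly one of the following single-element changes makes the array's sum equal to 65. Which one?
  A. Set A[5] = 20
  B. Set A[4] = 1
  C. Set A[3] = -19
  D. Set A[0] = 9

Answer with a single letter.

Answer: A

Derivation:
Option A: A[5] 10->20, delta=10, new_sum=55+(10)=65 <-- matches target
Option B: A[4] 35->1, delta=-34, new_sum=55+(-34)=21
Option C: A[3] 3->-19, delta=-22, new_sum=55+(-22)=33
Option D: A[0] 34->9, delta=-25, new_sum=55+(-25)=30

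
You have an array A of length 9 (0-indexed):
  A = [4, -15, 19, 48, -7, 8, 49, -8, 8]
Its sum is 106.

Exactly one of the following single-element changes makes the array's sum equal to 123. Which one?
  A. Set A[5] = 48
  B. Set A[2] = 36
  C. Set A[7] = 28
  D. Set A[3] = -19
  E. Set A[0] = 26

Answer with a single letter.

Answer: B

Derivation:
Option A: A[5] 8->48, delta=40, new_sum=106+(40)=146
Option B: A[2] 19->36, delta=17, new_sum=106+(17)=123 <-- matches target
Option C: A[7] -8->28, delta=36, new_sum=106+(36)=142
Option D: A[3] 48->-19, delta=-67, new_sum=106+(-67)=39
Option E: A[0] 4->26, delta=22, new_sum=106+(22)=128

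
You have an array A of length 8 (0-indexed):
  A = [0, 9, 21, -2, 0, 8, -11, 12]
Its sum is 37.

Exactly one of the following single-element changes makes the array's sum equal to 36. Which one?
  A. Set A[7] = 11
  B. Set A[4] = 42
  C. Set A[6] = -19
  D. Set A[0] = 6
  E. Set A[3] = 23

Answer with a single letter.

Answer: A

Derivation:
Option A: A[7] 12->11, delta=-1, new_sum=37+(-1)=36 <-- matches target
Option B: A[4] 0->42, delta=42, new_sum=37+(42)=79
Option C: A[6] -11->-19, delta=-8, new_sum=37+(-8)=29
Option D: A[0] 0->6, delta=6, new_sum=37+(6)=43
Option E: A[3] -2->23, delta=25, new_sum=37+(25)=62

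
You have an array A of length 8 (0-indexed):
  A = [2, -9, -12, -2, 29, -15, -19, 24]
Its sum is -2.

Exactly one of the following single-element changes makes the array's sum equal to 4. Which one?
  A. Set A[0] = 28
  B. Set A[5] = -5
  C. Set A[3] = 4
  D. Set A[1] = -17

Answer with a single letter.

Option A: A[0] 2->28, delta=26, new_sum=-2+(26)=24
Option B: A[5] -15->-5, delta=10, new_sum=-2+(10)=8
Option C: A[3] -2->4, delta=6, new_sum=-2+(6)=4 <-- matches target
Option D: A[1] -9->-17, delta=-8, new_sum=-2+(-8)=-10

Answer: C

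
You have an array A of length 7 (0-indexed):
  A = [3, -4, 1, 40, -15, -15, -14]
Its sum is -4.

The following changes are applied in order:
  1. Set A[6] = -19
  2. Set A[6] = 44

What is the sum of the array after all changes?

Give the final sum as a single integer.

Answer: 54

Derivation:
Initial sum: -4
Change 1: A[6] -14 -> -19, delta = -5, sum = -9
Change 2: A[6] -19 -> 44, delta = 63, sum = 54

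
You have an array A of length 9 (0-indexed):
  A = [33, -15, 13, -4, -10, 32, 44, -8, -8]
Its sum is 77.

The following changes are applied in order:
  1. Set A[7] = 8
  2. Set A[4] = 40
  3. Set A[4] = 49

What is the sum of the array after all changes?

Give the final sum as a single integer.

Initial sum: 77
Change 1: A[7] -8 -> 8, delta = 16, sum = 93
Change 2: A[4] -10 -> 40, delta = 50, sum = 143
Change 3: A[4] 40 -> 49, delta = 9, sum = 152

Answer: 152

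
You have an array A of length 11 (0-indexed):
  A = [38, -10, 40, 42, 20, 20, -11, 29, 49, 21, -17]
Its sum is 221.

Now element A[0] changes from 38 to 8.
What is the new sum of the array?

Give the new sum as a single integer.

Answer: 191

Derivation:
Old value at index 0: 38
New value at index 0: 8
Delta = 8 - 38 = -30
New sum = old_sum + delta = 221 + (-30) = 191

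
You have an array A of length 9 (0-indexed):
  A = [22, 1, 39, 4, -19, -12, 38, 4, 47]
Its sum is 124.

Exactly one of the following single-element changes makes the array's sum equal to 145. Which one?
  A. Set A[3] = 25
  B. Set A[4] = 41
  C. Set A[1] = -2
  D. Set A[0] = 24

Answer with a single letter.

Option A: A[3] 4->25, delta=21, new_sum=124+(21)=145 <-- matches target
Option B: A[4] -19->41, delta=60, new_sum=124+(60)=184
Option C: A[1] 1->-2, delta=-3, new_sum=124+(-3)=121
Option D: A[0] 22->24, delta=2, new_sum=124+(2)=126

Answer: A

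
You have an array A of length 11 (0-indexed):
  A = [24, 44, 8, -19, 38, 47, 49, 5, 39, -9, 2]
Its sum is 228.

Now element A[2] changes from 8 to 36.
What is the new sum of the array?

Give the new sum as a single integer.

Answer: 256

Derivation:
Old value at index 2: 8
New value at index 2: 36
Delta = 36 - 8 = 28
New sum = old_sum + delta = 228 + (28) = 256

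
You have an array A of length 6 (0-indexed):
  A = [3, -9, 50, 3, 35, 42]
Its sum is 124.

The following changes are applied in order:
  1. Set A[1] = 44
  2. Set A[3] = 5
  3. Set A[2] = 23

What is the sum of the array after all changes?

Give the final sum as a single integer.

Initial sum: 124
Change 1: A[1] -9 -> 44, delta = 53, sum = 177
Change 2: A[3] 3 -> 5, delta = 2, sum = 179
Change 3: A[2] 50 -> 23, delta = -27, sum = 152

Answer: 152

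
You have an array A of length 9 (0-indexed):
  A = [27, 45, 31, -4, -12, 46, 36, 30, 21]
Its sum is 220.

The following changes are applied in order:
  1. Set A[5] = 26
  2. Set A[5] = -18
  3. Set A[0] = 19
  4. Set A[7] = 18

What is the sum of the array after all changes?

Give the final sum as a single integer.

Answer: 136

Derivation:
Initial sum: 220
Change 1: A[5] 46 -> 26, delta = -20, sum = 200
Change 2: A[5] 26 -> -18, delta = -44, sum = 156
Change 3: A[0] 27 -> 19, delta = -8, sum = 148
Change 4: A[7] 30 -> 18, delta = -12, sum = 136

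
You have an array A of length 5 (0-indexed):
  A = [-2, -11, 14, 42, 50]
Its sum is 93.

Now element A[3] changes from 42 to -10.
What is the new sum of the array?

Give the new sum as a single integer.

Answer: 41

Derivation:
Old value at index 3: 42
New value at index 3: -10
Delta = -10 - 42 = -52
New sum = old_sum + delta = 93 + (-52) = 41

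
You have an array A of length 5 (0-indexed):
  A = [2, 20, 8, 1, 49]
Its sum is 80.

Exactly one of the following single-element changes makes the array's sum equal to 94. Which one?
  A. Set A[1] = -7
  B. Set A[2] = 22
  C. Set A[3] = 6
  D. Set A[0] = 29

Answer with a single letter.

Answer: B

Derivation:
Option A: A[1] 20->-7, delta=-27, new_sum=80+(-27)=53
Option B: A[2] 8->22, delta=14, new_sum=80+(14)=94 <-- matches target
Option C: A[3] 1->6, delta=5, new_sum=80+(5)=85
Option D: A[0] 2->29, delta=27, new_sum=80+(27)=107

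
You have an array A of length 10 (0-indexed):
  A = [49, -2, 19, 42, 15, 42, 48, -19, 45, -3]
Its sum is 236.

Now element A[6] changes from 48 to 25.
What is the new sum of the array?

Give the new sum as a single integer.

Answer: 213

Derivation:
Old value at index 6: 48
New value at index 6: 25
Delta = 25 - 48 = -23
New sum = old_sum + delta = 236 + (-23) = 213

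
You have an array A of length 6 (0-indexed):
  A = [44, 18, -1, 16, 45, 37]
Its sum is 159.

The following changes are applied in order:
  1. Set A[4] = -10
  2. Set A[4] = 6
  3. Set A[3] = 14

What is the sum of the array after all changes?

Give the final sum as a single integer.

Answer: 118

Derivation:
Initial sum: 159
Change 1: A[4] 45 -> -10, delta = -55, sum = 104
Change 2: A[4] -10 -> 6, delta = 16, sum = 120
Change 3: A[3] 16 -> 14, delta = -2, sum = 118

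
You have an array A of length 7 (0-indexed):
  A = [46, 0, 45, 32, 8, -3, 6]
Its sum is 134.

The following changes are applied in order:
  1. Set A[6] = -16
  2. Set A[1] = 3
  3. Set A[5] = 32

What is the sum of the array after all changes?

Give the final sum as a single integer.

Answer: 150

Derivation:
Initial sum: 134
Change 1: A[6] 6 -> -16, delta = -22, sum = 112
Change 2: A[1] 0 -> 3, delta = 3, sum = 115
Change 3: A[5] -3 -> 32, delta = 35, sum = 150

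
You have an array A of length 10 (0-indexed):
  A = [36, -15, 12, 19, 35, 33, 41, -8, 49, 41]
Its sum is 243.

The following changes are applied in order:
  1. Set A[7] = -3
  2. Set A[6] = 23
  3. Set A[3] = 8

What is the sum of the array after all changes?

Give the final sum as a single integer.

Answer: 219

Derivation:
Initial sum: 243
Change 1: A[7] -8 -> -3, delta = 5, sum = 248
Change 2: A[6] 41 -> 23, delta = -18, sum = 230
Change 3: A[3] 19 -> 8, delta = -11, sum = 219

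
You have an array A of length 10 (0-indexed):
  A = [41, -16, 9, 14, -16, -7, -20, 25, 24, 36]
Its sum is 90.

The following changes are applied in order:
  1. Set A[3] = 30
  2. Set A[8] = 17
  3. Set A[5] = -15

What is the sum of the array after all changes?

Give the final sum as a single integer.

Answer: 91

Derivation:
Initial sum: 90
Change 1: A[3] 14 -> 30, delta = 16, sum = 106
Change 2: A[8] 24 -> 17, delta = -7, sum = 99
Change 3: A[5] -7 -> -15, delta = -8, sum = 91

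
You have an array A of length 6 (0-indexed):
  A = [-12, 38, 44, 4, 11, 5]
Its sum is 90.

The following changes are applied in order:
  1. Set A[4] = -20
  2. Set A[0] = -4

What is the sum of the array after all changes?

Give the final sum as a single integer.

Answer: 67

Derivation:
Initial sum: 90
Change 1: A[4] 11 -> -20, delta = -31, sum = 59
Change 2: A[0] -12 -> -4, delta = 8, sum = 67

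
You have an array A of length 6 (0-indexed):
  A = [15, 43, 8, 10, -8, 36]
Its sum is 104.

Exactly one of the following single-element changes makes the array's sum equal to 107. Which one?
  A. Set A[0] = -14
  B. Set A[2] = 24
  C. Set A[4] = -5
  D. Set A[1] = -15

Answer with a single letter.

Answer: C

Derivation:
Option A: A[0] 15->-14, delta=-29, new_sum=104+(-29)=75
Option B: A[2] 8->24, delta=16, new_sum=104+(16)=120
Option C: A[4] -8->-5, delta=3, new_sum=104+(3)=107 <-- matches target
Option D: A[1] 43->-15, delta=-58, new_sum=104+(-58)=46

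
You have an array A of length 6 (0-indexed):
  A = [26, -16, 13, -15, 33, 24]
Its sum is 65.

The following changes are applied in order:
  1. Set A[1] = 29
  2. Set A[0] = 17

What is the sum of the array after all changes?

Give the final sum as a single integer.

Answer: 101

Derivation:
Initial sum: 65
Change 1: A[1] -16 -> 29, delta = 45, sum = 110
Change 2: A[0] 26 -> 17, delta = -9, sum = 101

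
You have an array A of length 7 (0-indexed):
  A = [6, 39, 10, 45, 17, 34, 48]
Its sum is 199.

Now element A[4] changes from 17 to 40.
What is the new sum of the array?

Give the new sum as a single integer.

Old value at index 4: 17
New value at index 4: 40
Delta = 40 - 17 = 23
New sum = old_sum + delta = 199 + (23) = 222

Answer: 222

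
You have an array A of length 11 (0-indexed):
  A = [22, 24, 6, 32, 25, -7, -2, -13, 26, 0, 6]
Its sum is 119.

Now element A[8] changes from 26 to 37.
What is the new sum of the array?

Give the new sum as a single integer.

Old value at index 8: 26
New value at index 8: 37
Delta = 37 - 26 = 11
New sum = old_sum + delta = 119 + (11) = 130

Answer: 130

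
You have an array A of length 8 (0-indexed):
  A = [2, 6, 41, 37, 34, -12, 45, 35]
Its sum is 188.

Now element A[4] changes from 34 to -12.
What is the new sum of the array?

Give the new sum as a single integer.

Old value at index 4: 34
New value at index 4: -12
Delta = -12 - 34 = -46
New sum = old_sum + delta = 188 + (-46) = 142

Answer: 142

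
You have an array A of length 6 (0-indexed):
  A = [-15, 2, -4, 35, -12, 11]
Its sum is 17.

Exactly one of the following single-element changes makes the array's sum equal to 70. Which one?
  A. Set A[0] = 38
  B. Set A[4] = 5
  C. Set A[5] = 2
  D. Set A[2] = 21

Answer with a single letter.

Answer: A

Derivation:
Option A: A[0] -15->38, delta=53, new_sum=17+(53)=70 <-- matches target
Option B: A[4] -12->5, delta=17, new_sum=17+(17)=34
Option C: A[5] 11->2, delta=-9, new_sum=17+(-9)=8
Option D: A[2] -4->21, delta=25, new_sum=17+(25)=42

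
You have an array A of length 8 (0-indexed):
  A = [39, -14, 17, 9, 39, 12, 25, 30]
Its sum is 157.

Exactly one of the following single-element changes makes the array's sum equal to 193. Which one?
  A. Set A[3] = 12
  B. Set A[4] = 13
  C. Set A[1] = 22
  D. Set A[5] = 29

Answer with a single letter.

Option A: A[3] 9->12, delta=3, new_sum=157+(3)=160
Option B: A[4] 39->13, delta=-26, new_sum=157+(-26)=131
Option C: A[1] -14->22, delta=36, new_sum=157+(36)=193 <-- matches target
Option D: A[5] 12->29, delta=17, new_sum=157+(17)=174

Answer: C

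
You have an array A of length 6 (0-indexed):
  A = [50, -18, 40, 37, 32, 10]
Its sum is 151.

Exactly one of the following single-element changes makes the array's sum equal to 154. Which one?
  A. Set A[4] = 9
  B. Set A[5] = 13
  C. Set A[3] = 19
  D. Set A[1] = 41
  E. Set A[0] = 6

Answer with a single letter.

Option A: A[4] 32->9, delta=-23, new_sum=151+(-23)=128
Option B: A[5] 10->13, delta=3, new_sum=151+(3)=154 <-- matches target
Option C: A[3] 37->19, delta=-18, new_sum=151+(-18)=133
Option D: A[1] -18->41, delta=59, new_sum=151+(59)=210
Option E: A[0] 50->6, delta=-44, new_sum=151+(-44)=107

Answer: B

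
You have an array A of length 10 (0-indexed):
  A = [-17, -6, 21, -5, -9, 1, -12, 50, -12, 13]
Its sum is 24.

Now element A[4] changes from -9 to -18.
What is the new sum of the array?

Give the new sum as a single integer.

Answer: 15

Derivation:
Old value at index 4: -9
New value at index 4: -18
Delta = -18 - -9 = -9
New sum = old_sum + delta = 24 + (-9) = 15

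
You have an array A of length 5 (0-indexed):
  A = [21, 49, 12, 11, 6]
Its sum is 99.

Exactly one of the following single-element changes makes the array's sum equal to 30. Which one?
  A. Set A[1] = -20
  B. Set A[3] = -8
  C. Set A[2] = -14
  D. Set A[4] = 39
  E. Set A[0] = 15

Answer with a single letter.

Option A: A[1] 49->-20, delta=-69, new_sum=99+(-69)=30 <-- matches target
Option B: A[3] 11->-8, delta=-19, new_sum=99+(-19)=80
Option C: A[2] 12->-14, delta=-26, new_sum=99+(-26)=73
Option D: A[4] 6->39, delta=33, new_sum=99+(33)=132
Option E: A[0] 21->15, delta=-6, new_sum=99+(-6)=93

Answer: A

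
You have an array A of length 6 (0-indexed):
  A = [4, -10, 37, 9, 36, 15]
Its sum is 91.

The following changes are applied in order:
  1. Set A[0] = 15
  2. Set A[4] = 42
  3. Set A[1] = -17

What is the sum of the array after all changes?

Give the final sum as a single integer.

Answer: 101

Derivation:
Initial sum: 91
Change 1: A[0] 4 -> 15, delta = 11, sum = 102
Change 2: A[4] 36 -> 42, delta = 6, sum = 108
Change 3: A[1] -10 -> -17, delta = -7, sum = 101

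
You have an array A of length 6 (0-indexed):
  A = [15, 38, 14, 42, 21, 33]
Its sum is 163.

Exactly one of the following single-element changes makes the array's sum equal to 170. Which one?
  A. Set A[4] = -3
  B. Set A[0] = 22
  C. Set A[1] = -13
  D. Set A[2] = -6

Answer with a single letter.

Answer: B

Derivation:
Option A: A[4] 21->-3, delta=-24, new_sum=163+(-24)=139
Option B: A[0] 15->22, delta=7, new_sum=163+(7)=170 <-- matches target
Option C: A[1] 38->-13, delta=-51, new_sum=163+(-51)=112
Option D: A[2] 14->-6, delta=-20, new_sum=163+(-20)=143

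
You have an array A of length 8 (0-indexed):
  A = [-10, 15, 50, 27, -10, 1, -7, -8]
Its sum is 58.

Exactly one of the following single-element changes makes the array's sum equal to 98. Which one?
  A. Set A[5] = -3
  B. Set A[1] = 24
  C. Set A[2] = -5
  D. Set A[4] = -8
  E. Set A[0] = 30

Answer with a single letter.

Answer: E

Derivation:
Option A: A[5] 1->-3, delta=-4, new_sum=58+(-4)=54
Option B: A[1] 15->24, delta=9, new_sum=58+(9)=67
Option C: A[2] 50->-5, delta=-55, new_sum=58+(-55)=3
Option D: A[4] -10->-8, delta=2, new_sum=58+(2)=60
Option E: A[0] -10->30, delta=40, new_sum=58+(40)=98 <-- matches target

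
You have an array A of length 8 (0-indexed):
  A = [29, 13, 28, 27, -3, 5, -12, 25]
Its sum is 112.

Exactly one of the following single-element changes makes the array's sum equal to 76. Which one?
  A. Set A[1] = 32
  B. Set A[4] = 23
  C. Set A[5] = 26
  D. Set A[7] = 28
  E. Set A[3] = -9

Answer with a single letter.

Answer: E

Derivation:
Option A: A[1] 13->32, delta=19, new_sum=112+(19)=131
Option B: A[4] -3->23, delta=26, new_sum=112+(26)=138
Option C: A[5] 5->26, delta=21, new_sum=112+(21)=133
Option D: A[7] 25->28, delta=3, new_sum=112+(3)=115
Option E: A[3] 27->-9, delta=-36, new_sum=112+(-36)=76 <-- matches target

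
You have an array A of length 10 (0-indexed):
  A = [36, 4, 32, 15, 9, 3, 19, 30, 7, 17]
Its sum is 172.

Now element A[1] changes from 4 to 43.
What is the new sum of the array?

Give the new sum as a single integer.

Old value at index 1: 4
New value at index 1: 43
Delta = 43 - 4 = 39
New sum = old_sum + delta = 172 + (39) = 211

Answer: 211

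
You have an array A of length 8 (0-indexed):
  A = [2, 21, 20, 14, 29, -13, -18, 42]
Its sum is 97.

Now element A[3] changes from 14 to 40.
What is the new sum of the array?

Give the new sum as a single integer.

Answer: 123

Derivation:
Old value at index 3: 14
New value at index 3: 40
Delta = 40 - 14 = 26
New sum = old_sum + delta = 97 + (26) = 123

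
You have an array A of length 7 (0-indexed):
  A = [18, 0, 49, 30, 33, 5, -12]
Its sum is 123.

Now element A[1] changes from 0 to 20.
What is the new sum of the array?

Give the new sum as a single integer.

Answer: 143

Derivation:
Old value at index 1: 0
New value at index 1: 20
Delta = 20 - 0 = 20
New sum = old_sum + delta = 123 + (20) = 143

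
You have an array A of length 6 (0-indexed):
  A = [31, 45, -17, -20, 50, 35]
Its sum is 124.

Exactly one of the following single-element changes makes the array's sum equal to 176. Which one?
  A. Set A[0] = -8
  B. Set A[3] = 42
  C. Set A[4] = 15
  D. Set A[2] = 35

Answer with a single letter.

Option A: A[0] 31->-8, delta=-39, new_sum=124+(-39)=85
Option B: A[3] -20->42, delta=62, new_sum=124+(62)=186
Option C: A[4] 50->15, delta=-35, new_sum=124+(-35)=89
Option D: A[2] -17->35, delta=52, new_sum=124+(52)=176 <-- matches target

Answer: D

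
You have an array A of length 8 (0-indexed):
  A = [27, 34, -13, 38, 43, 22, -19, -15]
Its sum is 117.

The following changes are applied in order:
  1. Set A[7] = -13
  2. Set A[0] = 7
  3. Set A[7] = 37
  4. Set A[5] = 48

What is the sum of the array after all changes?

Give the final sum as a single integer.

Initial sum: 117
Change 1: A[7] -15 -> -13, delta = 2, sum = 119
Change 2: A[0] 27 -> 7, delta = -20, sum = 99
Change 3: A[7] -13 -> 37, delta = 50, sum = 149
Change 4: A[5] 22 -> 48, delta = 26, sum = 175

Answer: 175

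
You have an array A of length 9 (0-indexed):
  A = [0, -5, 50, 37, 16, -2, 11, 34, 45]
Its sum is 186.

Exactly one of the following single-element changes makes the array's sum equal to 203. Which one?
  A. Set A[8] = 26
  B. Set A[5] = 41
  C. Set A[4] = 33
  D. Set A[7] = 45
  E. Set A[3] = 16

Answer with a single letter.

Option A: A[8] 45->26, delta=-19, new_sum=186+(-19)=167
Option B: A[5] -2->41, delta=43, new_sum=186+(43)=229
Option C: A[4] 16->33, delta=17, new_sum=186+(17)=203 <-- matches target
Option D: A[7] 34->45, delta=11, new_sum=186+(11)=197
Option E: A[3] 37->16, delta=-21, new_sum=186+(-21)=165

Answer: C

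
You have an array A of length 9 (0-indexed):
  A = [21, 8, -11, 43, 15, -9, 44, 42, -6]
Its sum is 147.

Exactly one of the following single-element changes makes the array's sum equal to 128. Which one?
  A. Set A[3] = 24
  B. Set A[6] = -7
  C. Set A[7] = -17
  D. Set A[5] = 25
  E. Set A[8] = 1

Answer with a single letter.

Option A: A[3] 43->24, delta=-19, new_sum=147+(-19)=128 <-- matches target
Option B: A[6] 44->-7, delta=-51, new_sum=147+(-51)=96
Option C: A[7] 42->-17, delta=-59, new_sum=147+(-59)=88
Option D: A[5] -9->25, delta=34, new_sum=147+(34)=181
Option E: A[8] -6->1, delta=7, new_sum=147+(7)=154

Answer: A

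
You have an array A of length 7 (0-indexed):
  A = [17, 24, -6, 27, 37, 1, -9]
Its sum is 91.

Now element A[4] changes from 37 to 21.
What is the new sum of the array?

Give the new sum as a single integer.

Answer: 75

Derivation:
Old value at index 4: 37
New value at index 4: 21
Delta = 21 - 37 = -16
New sum = old_sum + delta = 91 + (-16) = 75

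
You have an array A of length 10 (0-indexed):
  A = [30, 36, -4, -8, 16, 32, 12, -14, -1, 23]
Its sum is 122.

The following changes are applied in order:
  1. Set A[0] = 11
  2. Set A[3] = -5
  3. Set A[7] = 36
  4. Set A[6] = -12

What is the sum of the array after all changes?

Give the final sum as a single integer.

Answer: 132

Derivation:
Initial sum: 122
Change 1: A[0] 30 -> 11, delta = -19, sum = 103
Change 2: A[3] -8 -> -5, delta = 3, sum = 106
Change 3: A[7] -14 -> 36, delta = 50, sum = 156
Change 4: A[6] 12 -> -12, delta = -24, sum = 132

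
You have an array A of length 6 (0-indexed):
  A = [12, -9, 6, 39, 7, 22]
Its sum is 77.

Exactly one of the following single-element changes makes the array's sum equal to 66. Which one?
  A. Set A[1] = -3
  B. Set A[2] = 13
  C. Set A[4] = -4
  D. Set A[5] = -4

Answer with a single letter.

Option A: A[1] -9->-3, delta=6, new_sum=77+(6)=83
Option B: A[2] 6->13, delta=7, new_sum=77+(7)=84
Option C: A[4] 7->-4, delta=-11, new_sum=77+(-11)=66 <-- matches target
Option D: A[5] 22->-4, delta=-26, new_sum=77+(-26)=51

Answer: C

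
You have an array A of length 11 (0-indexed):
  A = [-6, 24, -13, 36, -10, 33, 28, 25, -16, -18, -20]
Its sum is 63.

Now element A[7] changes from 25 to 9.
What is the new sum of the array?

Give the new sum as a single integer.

Old value at index 7: 25
New value at index 7: 9
Delta = 9 - 25 = -16
New sum = old_sum + delta = 63 + (-16) = 47

Answer: 47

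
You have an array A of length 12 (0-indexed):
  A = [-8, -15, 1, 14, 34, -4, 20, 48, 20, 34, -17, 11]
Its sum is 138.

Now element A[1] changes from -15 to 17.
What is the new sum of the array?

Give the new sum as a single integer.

Answer: 170

Derivation:
Old value at index 1: -15
New value at index 1: 17
Delta = 17 - -15 = 32
New sum = old_sum + delta = 138 + (32) = 170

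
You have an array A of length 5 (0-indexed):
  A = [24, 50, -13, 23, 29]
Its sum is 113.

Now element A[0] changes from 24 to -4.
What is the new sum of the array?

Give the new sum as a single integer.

Old value at index 0: 24
New value at index 0: -4
Delta = -4 - 24 = -28
New sum = old_sum + delta = 113 + (-28) = 85

Answer: 85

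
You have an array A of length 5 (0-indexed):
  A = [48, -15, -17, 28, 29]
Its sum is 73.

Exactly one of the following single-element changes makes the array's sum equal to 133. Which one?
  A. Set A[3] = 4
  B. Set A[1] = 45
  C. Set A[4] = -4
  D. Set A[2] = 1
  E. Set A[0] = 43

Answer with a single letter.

Answer: B

Derivation:
Option A: A[3] 28->4, delta=-24, new_sum=73+(-24)=49
Option B: A[1] -15->45, delta=60, new_sum=73+(60)=133 <-- matches target
Option C: A[4] 29->-4, delta=-33, new_sum=73+(-33)=40
Option D: A[2] -17->1, delta=18, new_sum=73+(18)=91
Option E: A[0] 48->43, delta=-5, new_sum=73+(-5)=68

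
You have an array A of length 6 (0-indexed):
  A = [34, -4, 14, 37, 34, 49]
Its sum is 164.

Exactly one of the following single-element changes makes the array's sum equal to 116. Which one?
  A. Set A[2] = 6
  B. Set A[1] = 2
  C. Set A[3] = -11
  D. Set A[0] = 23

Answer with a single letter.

Option A: A[2] 14->6, delta=-8, new_sum=164+(-8)=156
Option B: A[1] -4->2, delta=6, new_sum=164+(6)=170
Option C: A[3] 37->-11, delta=-48, new_sum=164+(-48)=116 <-- matches target
Option D: A[0] 34->23, delta=-11, new_sum=164+(-11)=153

Answer: C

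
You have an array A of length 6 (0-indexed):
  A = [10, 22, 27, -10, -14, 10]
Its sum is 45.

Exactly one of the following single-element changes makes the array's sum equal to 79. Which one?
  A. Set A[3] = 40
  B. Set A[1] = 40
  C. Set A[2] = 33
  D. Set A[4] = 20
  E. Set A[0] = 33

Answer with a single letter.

Option A: A[3] -10->40, delta=50, new_sum=45+(50)=95
Option B: A[1] 22->40, delta=18, new_sum=45+(18)=63
Option C: A[2] 27->33, delta=6, new_sum=45+(6)=51
Option D: A[4] -14->20, delta=34, new_sum=45+(34)=79 <-- matches target
Option E: A[0] 10->33, delta=23, new_sum=45+(23)=68

Answer: D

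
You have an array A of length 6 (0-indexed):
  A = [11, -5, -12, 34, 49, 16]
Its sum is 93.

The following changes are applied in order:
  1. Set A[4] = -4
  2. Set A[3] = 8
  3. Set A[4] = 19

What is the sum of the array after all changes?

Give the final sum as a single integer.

Answer: 37

Derivation:
Initial sum: 93
Change 1: A[4] 49 -> -4, delta = -53, sum = 40
Change 2: A[3] 34 -> 8, delta = -26, sum = 14
Change 3: A[4] -4 -> 19, delta = 23, sum = 37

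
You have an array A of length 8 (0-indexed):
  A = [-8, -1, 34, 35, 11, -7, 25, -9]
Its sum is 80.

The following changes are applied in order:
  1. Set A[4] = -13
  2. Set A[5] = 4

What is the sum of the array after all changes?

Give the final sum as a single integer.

Initial sum: 80
Change 1: A[4] 11 -> -13, delta = -24, sum = 56
Change 2: A[5] -7 -> 4, delta = 11, sum = 67

Answer: 67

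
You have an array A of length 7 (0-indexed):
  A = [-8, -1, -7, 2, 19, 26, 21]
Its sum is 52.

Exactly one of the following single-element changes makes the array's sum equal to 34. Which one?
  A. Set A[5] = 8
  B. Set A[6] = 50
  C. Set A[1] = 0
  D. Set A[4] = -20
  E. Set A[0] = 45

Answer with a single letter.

Answer: A

Derivation:
Option A: A[5] 26->8, delta=-18, new_sum=52+(-18)=34 <-- matches target
Option B: A[6] 21->50, delta=29, new_sum=52+(29)=81
Option C: A[1] -1->0, delta=1, new_sum=52+(1)=53
Option D: A[4] 19->-20, delta=-39, new_sum=52+(-39)=13
Option E: A[0] -8->45, delta=53, new_sum=52+(53)=105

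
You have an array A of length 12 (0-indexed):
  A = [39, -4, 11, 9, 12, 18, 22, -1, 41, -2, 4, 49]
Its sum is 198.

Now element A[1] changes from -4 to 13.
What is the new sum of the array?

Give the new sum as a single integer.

Answer: 215

Derivation:
Old value at index 1: -4
New value at index 1: 13
Delta = 13 - -4 = 17
New sum = old_sum + delta = 198 + (17) = 215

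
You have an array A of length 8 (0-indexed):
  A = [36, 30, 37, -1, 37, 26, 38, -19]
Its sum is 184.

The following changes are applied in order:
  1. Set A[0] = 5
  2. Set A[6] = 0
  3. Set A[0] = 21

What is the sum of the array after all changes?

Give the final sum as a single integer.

Initial sum: 184
Change 1: A[0] 36 -> 5, delta = -31, sum = 153
Change 2: A[6] 38 -> 0, delta = -38, sum = 115
Change 3: A[0] 5 -> 21, delta = 16, sum = 131

Answer: 131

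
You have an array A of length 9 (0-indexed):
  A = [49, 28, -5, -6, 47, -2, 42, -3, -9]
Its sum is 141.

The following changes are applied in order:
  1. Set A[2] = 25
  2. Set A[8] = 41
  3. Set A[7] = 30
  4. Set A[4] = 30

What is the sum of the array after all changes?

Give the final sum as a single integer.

Initial sum: 141
Change 1: A[2] -5 -> 25, delta = 30, sum = 171
Change 2: A[8] -9 -> 41, delta = 50, sum = 221
Change 3: A[7] -3 -> 30, delta = 33, sum = 254
Change 4: A[4] 47 -> 30, delta = -17, sum = 237

Answer: 237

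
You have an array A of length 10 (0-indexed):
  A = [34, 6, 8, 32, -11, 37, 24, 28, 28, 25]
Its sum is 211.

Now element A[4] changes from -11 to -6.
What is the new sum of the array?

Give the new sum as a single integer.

Answer: 216

Derivation:
Old value at index 4: -11
New value at index 4: -6
Delta = -6 - -11 = 5
New sum = old_sum + delta = 211 + (5) = 216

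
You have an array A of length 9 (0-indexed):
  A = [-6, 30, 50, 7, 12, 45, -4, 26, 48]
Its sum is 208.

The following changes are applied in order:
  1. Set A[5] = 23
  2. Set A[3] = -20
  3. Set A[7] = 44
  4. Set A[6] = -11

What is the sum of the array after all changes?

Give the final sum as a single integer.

Answer: 170

Derivation:
Initial sum: 208
Change 1: A[5] 45 -> 23, delta = -22, sum = 186
Change 2: A[3] 7 -> -20, delta = -27, sum = 159
Change 3: A[7] 26 -> 44, delta = 18, sum = 177
Change 4: A[6] -4 -> -11, delta = -7, sum = 170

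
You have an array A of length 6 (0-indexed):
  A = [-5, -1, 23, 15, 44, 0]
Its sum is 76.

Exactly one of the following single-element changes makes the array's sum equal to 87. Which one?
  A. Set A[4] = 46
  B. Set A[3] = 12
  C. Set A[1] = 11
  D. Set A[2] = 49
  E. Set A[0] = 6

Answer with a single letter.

Option A: A[4] 44->46, delta=2, new_sum=76+(2)=78
Option B: A[3] 15->12, delta=-3, new_sum=76+(-3)=73
Option C: A[1] -1->11, delta=12, new_sum=76+(12)=88
Option D: A[2] 23->49, delta=26, new_sum=76+(26)=102
Option E: A[0] -5->6, delta=11, new_sum=76+(11)=87 <-- matches target

Answer: E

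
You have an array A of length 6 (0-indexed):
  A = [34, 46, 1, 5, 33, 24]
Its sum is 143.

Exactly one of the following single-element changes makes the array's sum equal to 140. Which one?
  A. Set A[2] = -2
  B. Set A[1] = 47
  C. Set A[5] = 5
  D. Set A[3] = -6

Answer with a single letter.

Option A: A[2] 1->-2, delta=-3, new_sum=143+(-3)=140 <-- matches target
Option B: A[1] 46->47, delta=1, new_sum=143+(1)=144
Option C: A[5] 24->5, delta=-19, new_sum=143+(-19)=124
Option D: A[3] 5->-6, delta=-11, new_sum=143+(-11)=132

Answer: A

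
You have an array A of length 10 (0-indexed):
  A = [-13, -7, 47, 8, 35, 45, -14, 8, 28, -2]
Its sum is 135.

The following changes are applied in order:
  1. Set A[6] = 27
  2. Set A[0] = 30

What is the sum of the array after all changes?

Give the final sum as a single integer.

Answer: 219

Derivation:
Initial sum: 135
Change 1: A[6] -14 -> 27, delta = 41, sum = 176
Change 2: A[0] -13 -> 30, delta = 43, sum = 219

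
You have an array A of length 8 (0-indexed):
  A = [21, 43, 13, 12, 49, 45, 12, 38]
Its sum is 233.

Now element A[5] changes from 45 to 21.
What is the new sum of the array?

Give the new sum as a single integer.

Answer: 209

Derivation:
Old value at index 5: 45
New value at index 5: 21
Delta = 21 - 45 = -24
New sum = old_sum + delta = 233 + (-24) = 209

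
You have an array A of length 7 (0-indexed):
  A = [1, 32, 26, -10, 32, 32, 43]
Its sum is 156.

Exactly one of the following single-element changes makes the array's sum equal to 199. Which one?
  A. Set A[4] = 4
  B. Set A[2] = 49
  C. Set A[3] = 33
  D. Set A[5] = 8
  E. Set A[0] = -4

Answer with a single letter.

Option A: A[4] 32->4, delta=-28, new_sum=156+(-28)=128
Option B: A[2] 26->49, delta=23, new_sum=156+(23)=179
Option C: A[3] -10->33, delta=43, new_sum=156+(43)=199 <-- matches target
Option D: A[5] 32->8, delta=-24, new_sum=156+(-24)=132
Option E: A[0] 1->-4, delta=-5, new_sum=156+(-5)=151

Answer: C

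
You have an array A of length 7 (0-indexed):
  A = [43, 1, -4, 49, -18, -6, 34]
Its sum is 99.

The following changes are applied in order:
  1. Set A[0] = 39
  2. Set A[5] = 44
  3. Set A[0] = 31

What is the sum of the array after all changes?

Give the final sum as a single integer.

Answer: 137

Derivation:
Initial sum: 99
Change 1: A[0] 43 -> 39, delta = -4, sum = 95
Change 2: A[5] -6 -> 44, delta = 50, sum = 145
Change 3: A[0] 39 -> 31, delta = -8, sum = 137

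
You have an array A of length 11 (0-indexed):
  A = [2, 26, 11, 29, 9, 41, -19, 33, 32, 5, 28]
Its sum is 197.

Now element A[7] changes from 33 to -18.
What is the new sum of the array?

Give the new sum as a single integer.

Answer: 146

Derivation:
Old value at index 7: 33
New value at index 7: -18
Delta = -18 - 33 = -51
New sum = old_sum + delta = 197 + (-51) = 146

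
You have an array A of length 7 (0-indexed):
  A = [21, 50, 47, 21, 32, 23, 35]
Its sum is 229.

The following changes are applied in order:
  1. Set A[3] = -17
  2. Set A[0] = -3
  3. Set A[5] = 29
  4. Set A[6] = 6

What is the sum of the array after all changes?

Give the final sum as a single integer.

Initial sum: 229
Change 1: A[3] 21 -> -17, delta = -38, sum = 191
Change 2: A[0] 21 -> -3, delta = -24, sum = 167
Change 3: A[5] 23 -> 29, delta = 6, sum = 173
Change 4: A[6] 35 -> 6, delta = -29, sum = 144

Answer: 144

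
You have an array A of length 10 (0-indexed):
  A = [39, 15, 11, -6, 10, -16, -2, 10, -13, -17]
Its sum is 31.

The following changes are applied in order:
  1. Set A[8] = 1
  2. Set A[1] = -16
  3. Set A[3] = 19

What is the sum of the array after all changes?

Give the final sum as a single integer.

Initial sum: 31
Change 1: A[8] -13 -> 1, delta = 14, sum = 45
Change 2: A[1] 15 -> -16, delta = -31, sum = 14
Change 3: A[3] -6 -> 19, delta = 25, sum = 39

Answer: 39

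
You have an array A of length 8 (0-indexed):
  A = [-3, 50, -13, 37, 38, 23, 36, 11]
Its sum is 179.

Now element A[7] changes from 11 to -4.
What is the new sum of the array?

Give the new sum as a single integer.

Old value at index 7: 11
New value at index 7: -4
Delta = -4 - 11 = -15
New sum = old_sum + delta = 179 + (-15) = 164

Answer: 164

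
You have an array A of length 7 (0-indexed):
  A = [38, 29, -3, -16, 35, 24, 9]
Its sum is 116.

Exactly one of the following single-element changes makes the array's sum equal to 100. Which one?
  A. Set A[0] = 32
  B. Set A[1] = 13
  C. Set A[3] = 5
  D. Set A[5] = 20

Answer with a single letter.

Answer: B

Derivation:
Option A: A[0] 38->32, delta=-6, new_sum=116+(-6)=110
Option B: A[1] 29->13, delta=-16, new_sum=116+(-16)=100 <-- matches target
Option C: A[3] -16->5, delta=21, new_sum=116+(21)=137
Option D: A[5] 24->20, delta=-4, new_sum=116+(-4)=112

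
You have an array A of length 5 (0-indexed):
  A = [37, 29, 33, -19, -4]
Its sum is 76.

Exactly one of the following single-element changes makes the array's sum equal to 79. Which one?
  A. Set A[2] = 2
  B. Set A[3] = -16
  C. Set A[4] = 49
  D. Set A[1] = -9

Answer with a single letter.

Answer: B

Derivation:
Option A: A[2] 33->2, delta=-31, new_sum=76+(-31)=45
Option B: A[3] -19->-16, delta=3, new_sum=76+(3)=79 <-- matches target
Option C: A[4] -4->49, delta=53, new_sum=76+(53)=129
Option D: A[1] 29->-9, delta=-38, new_sum=76+(-38)=38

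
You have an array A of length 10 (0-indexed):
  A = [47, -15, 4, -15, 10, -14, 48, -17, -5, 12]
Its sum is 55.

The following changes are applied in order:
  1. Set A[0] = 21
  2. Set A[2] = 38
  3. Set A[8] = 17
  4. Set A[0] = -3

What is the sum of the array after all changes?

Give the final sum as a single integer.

Answer: 61

Derivation:
Initial sum: 55
Change 1: A[0] 47 -> 21, delta = -26, sum = 29
Change 2: A[2] 4 -> 38, delta = 34, sum = 63
Change 3: A[8] -5 -> 17, delta = 22, sum = 85
Change 4: A[0] 21 -> -3, delta = -24, sum = 61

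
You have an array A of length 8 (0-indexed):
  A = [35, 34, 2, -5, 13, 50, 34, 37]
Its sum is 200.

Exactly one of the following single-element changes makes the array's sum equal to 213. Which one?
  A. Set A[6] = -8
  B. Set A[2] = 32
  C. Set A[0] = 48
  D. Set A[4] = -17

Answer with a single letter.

Option A: A[6] 34->-8, delta=-42, new_sum=200+(-42)=158
Option B: A[2] 2->32, delta=30, new_sum=200+(30)=230
Option C: A[0] 35->48, delta=13, new_sum=200+(13)=213 <-- matches target
Option D: A[4] 13->-17, delta=-30, new_sum=200+(-30)=170

Answer: C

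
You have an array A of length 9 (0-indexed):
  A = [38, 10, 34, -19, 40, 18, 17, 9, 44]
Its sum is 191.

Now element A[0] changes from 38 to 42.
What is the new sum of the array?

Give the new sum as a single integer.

Old value at index 0: 38
New value at index 0: 42
Delta = 42 - 38 = 4
New sum = old_sum + delta = 191 + (4) = 195

Answer: 195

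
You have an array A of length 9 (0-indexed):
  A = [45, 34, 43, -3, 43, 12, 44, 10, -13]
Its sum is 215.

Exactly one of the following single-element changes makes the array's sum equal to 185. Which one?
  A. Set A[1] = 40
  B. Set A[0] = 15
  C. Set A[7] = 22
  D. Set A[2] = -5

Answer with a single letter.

Option A: A[1] 34->40, delta=6, new_sum=215+(6)=221
Option B: A[0] 45->15, delta=-30, new_sum=215+(-30)=185 <-- matches target
Option C: A[7] 10->22, delta=12, new_sum=215+(12)=227
Option D: A[2] 43->-5, delta=-48, new_sum=215+(-48)=167

Answer: B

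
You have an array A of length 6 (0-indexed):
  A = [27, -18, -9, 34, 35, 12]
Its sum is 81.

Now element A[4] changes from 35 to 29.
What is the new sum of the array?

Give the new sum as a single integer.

Answer: 75

Derivation:
Old value at index 4: 35
New value at index 4: 29
Delta = 29 - 35 = -6
New sum = old_sum + delta = 81 + (-6) = 75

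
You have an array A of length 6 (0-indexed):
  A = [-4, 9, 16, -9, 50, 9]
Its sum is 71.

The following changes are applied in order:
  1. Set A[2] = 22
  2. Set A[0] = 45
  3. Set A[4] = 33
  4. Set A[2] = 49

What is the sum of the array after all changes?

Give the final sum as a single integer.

Initial sum: 71
Change 1: A[2] 16 -> 22, delta = 6, sum = 77
Change 2: A[0] -4 -> 45, delta = 49, sum = 126
Change 3: A[4] 50 -> 33, delta = -17, sum = 109
Change 4: A[2] 22 -> 49, delta = 27, sum = 136

Answer: 136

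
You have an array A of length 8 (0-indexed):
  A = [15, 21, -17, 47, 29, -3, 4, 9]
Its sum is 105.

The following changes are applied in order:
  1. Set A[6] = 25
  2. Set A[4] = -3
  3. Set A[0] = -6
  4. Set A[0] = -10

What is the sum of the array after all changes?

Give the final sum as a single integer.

Answer: 69

Derivation:
Initial sum: 105
Change 1: A[6] 4 -> 25, delta = 21, sum = 126
Change 2: A[4] 29 -> -3, delta = -32, sum = 94
Change 3: A[0] 15 -> -6, delta = -21, sum = 73
Change 4: A[0] -6 -> -10, delta = -4, sum = 69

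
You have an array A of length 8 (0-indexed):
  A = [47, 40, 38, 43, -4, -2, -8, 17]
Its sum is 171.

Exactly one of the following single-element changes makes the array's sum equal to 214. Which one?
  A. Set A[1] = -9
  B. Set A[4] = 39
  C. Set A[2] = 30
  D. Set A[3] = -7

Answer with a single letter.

Answer: B

Derivation:
Option A: A[1] 40->-9, delta=-49, new_sum=171+(-49)=122
Option B: A[4] -4->39, delta=43, new_sum=171+(43)=214 <-- matches target
Option C: A[2] 38->30, delta=-8, new_sum=171+(-8)=163
Option D: A[3] 43->-7, delta=-50, new_sum=171+(-50)=121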